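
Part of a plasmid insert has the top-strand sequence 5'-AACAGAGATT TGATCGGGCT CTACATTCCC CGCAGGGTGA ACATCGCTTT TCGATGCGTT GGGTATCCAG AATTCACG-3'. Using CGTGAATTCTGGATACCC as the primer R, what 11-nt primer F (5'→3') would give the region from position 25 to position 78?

5'-ATTCCCCGCAG-3'

The reverse primer's reverse complement GGGTATCCAGAATTCACG matches the template at positions 61–78; the product starts at position 25.
The forward primer is identical to the top strand over positions 25–35: ATTCCCCGCAG.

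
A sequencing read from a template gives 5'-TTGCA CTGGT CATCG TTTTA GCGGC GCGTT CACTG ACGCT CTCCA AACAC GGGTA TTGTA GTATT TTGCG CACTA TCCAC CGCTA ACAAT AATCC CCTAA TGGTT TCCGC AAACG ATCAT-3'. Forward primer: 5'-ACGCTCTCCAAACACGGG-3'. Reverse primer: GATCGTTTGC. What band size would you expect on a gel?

83 bp

Forward primer ACGCTCTCCAAACACGGG is found on the top strand at positions 36–53.
Reverse complement of the reverse primer: GCAAACGATC. This occurs on the top strand at positions 109–118.
Product length = (reverse-primer end) − (forward-primer start) + 1 = 118 − 36 + 1 = 83 bp.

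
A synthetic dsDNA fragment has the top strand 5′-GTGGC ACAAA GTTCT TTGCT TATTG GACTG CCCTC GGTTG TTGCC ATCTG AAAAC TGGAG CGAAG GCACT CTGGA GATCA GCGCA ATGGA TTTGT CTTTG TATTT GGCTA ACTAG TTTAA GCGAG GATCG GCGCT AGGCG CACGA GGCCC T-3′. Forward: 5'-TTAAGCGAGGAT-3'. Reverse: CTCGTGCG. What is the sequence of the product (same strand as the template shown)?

5'-TTAAGCGAGGATCGGCGCTAGGCGCACGAG-3'

Forward primer TTAAGCGAGGAT is found on the top strand at positions 117–128.
Reverse complement of the reverse primer: CGCACGAG. This occurs on the top strand at positions 139–146.
The product is the template from position 117 through 146 (30 bp).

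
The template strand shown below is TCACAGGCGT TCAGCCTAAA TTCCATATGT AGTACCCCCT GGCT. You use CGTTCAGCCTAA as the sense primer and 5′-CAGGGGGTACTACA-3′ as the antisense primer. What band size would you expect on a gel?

34 bp

The forward primer matches the template at positions 8–19.
The reverse primer's reverse complement is TGTAGTACCCCCTG, which matches the template at positions 28–41.
Product length = (reverse-primer end) − (forward-primer start) + 1 = 41 − 8 + 1 = 34 bp.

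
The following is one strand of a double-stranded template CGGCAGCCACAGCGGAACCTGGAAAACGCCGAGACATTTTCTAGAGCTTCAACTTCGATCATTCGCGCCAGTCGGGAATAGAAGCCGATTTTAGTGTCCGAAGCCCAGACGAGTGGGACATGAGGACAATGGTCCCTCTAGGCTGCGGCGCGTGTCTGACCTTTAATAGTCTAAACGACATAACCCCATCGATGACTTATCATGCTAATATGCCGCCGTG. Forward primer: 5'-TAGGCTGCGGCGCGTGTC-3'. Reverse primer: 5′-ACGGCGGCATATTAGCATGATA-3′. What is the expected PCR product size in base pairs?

81 bp

Scanning the template, TAGGCTGCGGCGCGTGTC occurs at positions 139–156; this primer anneals to the bottom strand there with its 3' end pointing downstream.
The reverse primer's reverse complement is TATCATGCTAATATGCCGCCGT, which matches the template at positions 198–219.
Product length = (reverse-primer end) − (forward-primer start) + 1 = 219 − 139 + 1 = 81 bp.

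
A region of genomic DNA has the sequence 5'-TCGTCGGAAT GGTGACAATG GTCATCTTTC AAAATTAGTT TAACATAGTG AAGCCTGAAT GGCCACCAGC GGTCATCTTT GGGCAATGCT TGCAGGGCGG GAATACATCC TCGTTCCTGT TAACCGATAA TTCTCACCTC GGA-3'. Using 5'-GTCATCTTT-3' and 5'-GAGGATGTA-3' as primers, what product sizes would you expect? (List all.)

The forward primer GTCATCTTT matches the top strand at positions 21–29, 72–80.
The reverse primer's reverse complement is TACATCCTC, matching at positions 104–112.
Each forward site pairs with the reverse site to give a product ending at position 112: sizes 92, 41 bp.

92 bp, 41 bp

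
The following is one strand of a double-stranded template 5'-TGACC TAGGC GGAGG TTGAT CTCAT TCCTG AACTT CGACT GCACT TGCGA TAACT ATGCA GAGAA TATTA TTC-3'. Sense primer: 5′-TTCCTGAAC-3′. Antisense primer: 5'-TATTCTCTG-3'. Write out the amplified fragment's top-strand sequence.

Scanning the template, TTCCTGAAC occurs at positions 25–33; this primer anneals to the bottom strand there with its 3' end pointing downstream.
Taking the reverse complement of TATTCTCTG gives CAGAGAATA, found at positions 59–67 on the template; the primer anneals here to the top strand with its 3' end pointing upstream.
The product is the template from position 25 through 67 (43 bp).

5'-TTCCTGAACTTCGACTGCACTTGCGATAACTATGCAGAGAATA-3'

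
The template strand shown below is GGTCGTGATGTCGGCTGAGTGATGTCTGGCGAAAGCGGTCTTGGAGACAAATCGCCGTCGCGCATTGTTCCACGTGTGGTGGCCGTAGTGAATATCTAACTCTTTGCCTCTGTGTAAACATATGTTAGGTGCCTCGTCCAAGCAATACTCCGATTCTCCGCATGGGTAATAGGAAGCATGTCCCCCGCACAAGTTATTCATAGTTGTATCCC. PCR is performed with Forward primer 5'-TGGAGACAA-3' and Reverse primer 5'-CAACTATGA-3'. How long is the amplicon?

The forward primer matches the template at positions 42–50.
The reverse primer's reverse complement is TCATAGTTG, which matches the template at positions 198–206.
Amplicon spans positions 42–206: 165 bp.

165 bp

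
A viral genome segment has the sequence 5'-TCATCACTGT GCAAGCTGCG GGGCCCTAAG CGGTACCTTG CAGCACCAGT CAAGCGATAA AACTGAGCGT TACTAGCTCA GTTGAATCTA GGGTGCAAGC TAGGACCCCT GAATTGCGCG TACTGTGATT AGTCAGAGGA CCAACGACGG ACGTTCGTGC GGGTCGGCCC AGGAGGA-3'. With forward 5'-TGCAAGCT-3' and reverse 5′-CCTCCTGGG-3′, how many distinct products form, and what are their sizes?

The forward primer TGCAAGCT matches the top strand at positions 10–17, 94–101.
The reverse primer's reverse complement is CCCAGGAGG, matching at positions 168–176.
Each forward site pairs with the reverse site to give a product ending at position 176: sizes 167, 83 bp.

Two products: 167 bp, 83 bp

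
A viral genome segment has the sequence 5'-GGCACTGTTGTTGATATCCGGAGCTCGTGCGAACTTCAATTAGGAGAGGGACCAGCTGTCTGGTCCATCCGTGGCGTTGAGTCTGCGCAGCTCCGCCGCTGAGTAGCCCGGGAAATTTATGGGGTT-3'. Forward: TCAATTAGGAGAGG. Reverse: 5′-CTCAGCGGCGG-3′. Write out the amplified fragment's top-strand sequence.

5'-TCAATTAGGAGAGGGACCAGCTGTCTGGTCCATCCGTGGCGTTGAGTCTGCGCAGCTCCGCCGCTGAG-3'

Forward primer TCAATTAGGAGAGG is found on the top strand at positions 36–49.
Taking the reverse complement of CTCAGCGGCGG gives CCGCCGCTGAG, found at positions 93–103 on the template; the primer anneals here to the top strand with its 3' end pointing upstream.
The product is the template from position 36 through 103 (68 bp).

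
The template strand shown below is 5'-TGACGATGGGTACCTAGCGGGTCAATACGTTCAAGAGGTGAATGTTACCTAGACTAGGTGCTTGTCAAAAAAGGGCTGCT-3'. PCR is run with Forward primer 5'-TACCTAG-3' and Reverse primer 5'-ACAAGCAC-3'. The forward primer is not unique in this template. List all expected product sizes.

55 bp, 20 bp

The forward primer TACCTAG matches the top strand at positions 11–17, 46–52.
The reverse primer's reverse complement is GTGCTTGT, matching at positions 58–65.
Each forward site pairs with the reverse site to give a product ending at position 65: sizes 55, 20 bp.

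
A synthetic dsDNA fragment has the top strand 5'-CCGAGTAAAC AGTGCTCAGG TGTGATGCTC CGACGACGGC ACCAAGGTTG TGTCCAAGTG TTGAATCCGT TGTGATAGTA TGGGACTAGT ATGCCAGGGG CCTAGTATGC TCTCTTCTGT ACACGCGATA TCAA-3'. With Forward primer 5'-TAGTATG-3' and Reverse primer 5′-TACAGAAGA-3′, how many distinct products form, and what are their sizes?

Three products: 46 bp, 35 bp, 19 bp

The forward primer TAGTATG matches the top strand at positions 76–82, 87–93, 103–109.
The reverse primer's reverse complement is TCTTCTGTA, matching at positions 113–121.
Each forward site pairs with the reverse site to give a product ending at position 121: sizes 46, 35, 19 bp.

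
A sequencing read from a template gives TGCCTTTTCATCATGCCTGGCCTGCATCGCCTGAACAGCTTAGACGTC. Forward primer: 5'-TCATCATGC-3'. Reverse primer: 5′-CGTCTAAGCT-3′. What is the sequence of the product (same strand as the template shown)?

5'-TCATCATGCCTGGCCTGCATCGCCTGAACAGCTTAGACG-3'

Scanning the template, TCATCATGC occurs at positions 8–16; this primer anneals to the bottom strand there with its 3' end pointing downstream.
The reverse primer's reverse complement is AGCTTAGACG, which matches the template at positions 37–46.
The product is the template from position 8 through 46 (39 bp).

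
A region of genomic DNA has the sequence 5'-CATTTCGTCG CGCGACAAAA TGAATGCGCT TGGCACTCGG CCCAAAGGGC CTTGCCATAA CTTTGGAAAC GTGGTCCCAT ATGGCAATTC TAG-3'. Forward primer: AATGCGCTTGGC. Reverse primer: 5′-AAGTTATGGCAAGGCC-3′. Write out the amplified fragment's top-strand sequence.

5'-AATGCGCTTGGCACTCGGCCCAAAGGGCCTTGCCATAACTT-3'

Scanning the template, AATGCGCTTGGC occurs at positions 23–34; this primer anneals to the bottom strand there with its 3' end pointing downstream.
Reverse complement of the reverse primer: GGCCTTGCCATAACTT. This occurs on the top strand at positions 48–63.
The product is the template from position 23 through 63 (41 bp).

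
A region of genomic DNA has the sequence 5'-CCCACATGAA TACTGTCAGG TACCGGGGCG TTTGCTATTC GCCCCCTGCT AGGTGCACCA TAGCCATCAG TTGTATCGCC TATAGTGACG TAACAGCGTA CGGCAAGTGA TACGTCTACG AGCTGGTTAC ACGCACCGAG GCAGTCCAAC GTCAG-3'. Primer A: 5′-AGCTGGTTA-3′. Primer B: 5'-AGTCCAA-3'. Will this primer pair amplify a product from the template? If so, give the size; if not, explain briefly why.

Primer A (AGCTGGTTA) matches the top strand at positions 121–129 (3' end points downstream).
Primer B (AGTCCAA) also matches the top strand directly, at positions 143–149 — its reverse complement TTGGACT is not present.
Both primers anneal to the bottom strand with 3' ends pointing the same way, so neither can prime synthesis back toward the other.

No product — both primers anneal to the same strand and extend in the same direction.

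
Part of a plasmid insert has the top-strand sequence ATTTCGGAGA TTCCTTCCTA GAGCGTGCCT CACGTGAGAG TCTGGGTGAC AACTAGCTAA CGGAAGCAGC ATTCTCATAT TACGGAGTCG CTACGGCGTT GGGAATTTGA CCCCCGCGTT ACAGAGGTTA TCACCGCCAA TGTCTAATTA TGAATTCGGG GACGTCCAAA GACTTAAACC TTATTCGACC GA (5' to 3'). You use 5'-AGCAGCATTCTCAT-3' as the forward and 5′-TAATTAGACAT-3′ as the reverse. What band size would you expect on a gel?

86 bp

Forward primer AGCAGCATTCTCAT is found on the top strand at positions 65–78.
Taking the reverse complement of TAATTAGACAT gives ATGTCTAATTA, found at positions 140–150 on the template; the primer anneals here to the top strand with its 3' end pointing upstream.
Product length = (reverse-primer end) − (forward-primer start) + 1 = 150 − 65 + 1 = 86 bp.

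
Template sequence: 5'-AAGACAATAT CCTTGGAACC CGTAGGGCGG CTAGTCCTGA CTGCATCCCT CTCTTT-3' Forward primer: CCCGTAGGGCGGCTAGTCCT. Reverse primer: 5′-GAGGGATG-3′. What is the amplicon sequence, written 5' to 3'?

5'-CCCGTAGGGCGGCTAGTCCTGACTGCATCCCTC-3'

The forward primer matches the template at positions 19–38.
Taking the reverse complement of GAGGGATG gives CATCCCTC, found at positions 44–51 on the template; the primer anneals here to the top strand with its 3' end pointing upstream.
The product is the template from position 19 through 51 (33 bp).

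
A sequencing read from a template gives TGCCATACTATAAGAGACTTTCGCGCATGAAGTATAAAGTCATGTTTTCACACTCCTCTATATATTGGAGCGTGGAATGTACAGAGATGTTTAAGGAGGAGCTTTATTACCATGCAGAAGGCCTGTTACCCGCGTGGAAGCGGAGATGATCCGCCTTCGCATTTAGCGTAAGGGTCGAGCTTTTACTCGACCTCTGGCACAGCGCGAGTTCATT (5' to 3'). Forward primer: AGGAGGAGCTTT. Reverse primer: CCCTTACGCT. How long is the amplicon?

The forward primer matches the template at positions 94–105.
Reverse complement of the reverse primer: AGCGTAAGGG. This occurs on the top strand at positions 165–174.
Product length = (reverse-primer end) − (forward-primer start) + 1 = 174 − 94 + 1 = 81 bp.

81 bp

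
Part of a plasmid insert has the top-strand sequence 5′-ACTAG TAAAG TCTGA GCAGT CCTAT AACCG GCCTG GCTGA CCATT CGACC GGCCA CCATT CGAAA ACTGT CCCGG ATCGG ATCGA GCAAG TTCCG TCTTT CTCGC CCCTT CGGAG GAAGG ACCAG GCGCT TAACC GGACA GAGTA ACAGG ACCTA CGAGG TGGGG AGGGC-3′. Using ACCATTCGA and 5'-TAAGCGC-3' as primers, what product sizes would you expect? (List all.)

The forward primer ACCATTCGA matches the top strand at positions 40–48, 55–63.
The reverse primer's reverse complement is GCGCTTA, matching at positions 126–132.
Each forward site pairs with the reverse site to give a product ending at position 132: sizes 93, 78 bp.

93 bp, 78 bp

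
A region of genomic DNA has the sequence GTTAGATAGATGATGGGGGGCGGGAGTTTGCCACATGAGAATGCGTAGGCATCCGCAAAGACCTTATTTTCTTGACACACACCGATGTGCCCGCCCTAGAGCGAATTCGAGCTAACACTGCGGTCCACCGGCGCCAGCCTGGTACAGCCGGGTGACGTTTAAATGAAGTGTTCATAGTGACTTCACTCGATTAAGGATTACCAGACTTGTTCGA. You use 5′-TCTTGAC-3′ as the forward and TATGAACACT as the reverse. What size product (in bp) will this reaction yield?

107 bp

Scanning the template, TCTTGAC occurs at positions 70–76; this primer anneals to the bottom strand there with its 3' end pointing downstream.
Taking the reverse complement of TATGAACACT gives AGTGTTCATA, found at positions 167–176 on the template; the primer anneals here to the top strand with its 3' end pointing upstream.
The product runs from position 70 to position 176, so its length is 176 − 70 + 1 = 107 bp.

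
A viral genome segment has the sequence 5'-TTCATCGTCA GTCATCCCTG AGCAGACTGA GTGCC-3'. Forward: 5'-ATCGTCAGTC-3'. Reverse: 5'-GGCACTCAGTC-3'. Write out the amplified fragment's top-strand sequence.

5'-ATCGTCAGTCATCCCTGAGCAGACTGAGTGCC-3'

Forward primer ATCGTCAGTC is found on the top strand at positions 4–13.
Taking the reverse complement of GGCACTCAGTC gives GACTGAGTGCC, found at positions 25–35 on the template; the primer anneals here to the top strand with its 3' end pointing upstream.
The product is the template from position 4 through 35 (32 bp).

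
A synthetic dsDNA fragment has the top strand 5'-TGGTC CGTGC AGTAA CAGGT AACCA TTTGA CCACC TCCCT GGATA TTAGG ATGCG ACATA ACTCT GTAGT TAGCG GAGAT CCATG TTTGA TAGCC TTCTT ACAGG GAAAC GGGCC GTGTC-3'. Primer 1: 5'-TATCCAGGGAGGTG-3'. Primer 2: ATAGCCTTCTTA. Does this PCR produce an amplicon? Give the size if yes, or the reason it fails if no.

Primer 1 (TATCCAGGGAGGTG) has reverse complement CACCTCCCTGGATA, which matches the top strand at positions 32–45; primer 1 anneals to the top strand there with its 3' end pointing upstream toward position 32.
Primer 2 (ATAGCCTTCTTA) matches the top strand directly at positions 90–101; it anneals to the bottom strand with its 3' end pointing downstream toward position 101.
The 3' ends diverge (primer 1 extends toward position 1, primer 2 toward position 120), so the primers never converge on a shared product.

No product — the primers' 3' ends point away from each other.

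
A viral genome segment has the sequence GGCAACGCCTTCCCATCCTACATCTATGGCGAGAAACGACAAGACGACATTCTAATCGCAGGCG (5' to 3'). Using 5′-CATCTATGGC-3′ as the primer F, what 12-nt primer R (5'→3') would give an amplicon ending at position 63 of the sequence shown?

The forward primer binds at positions 21–30; the product's 3' end on the top strand is position 63.
The reverse primer anneals to the top strand over positions 52–63, i.e. to CTAATCGCAGGC.
Its sequence written 5'→3' is the reverse complement: GCCTGCGATTAG.

5'-GCCTGCGATTAG-3'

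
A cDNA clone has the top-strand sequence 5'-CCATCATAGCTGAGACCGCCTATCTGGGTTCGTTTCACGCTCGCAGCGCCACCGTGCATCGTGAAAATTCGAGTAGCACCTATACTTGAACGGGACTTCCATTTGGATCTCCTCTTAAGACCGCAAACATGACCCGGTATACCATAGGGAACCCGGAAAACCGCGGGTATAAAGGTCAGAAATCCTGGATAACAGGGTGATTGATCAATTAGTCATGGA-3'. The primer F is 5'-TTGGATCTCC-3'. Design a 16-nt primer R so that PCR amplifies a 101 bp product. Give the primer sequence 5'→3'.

The forward primer binds at positions 103–112, so a 101 bp product ends at position 103 + 101 − 1 = 203.
The reverse primer anneals to the top strand over positions 188–203, i.e. to GATAACAGGGTGATTG.
Its sequence written 5'→3' is the reverse complement: CAATCACCCTGTTATC.

5'-CAATCACCCTGTTATC-3'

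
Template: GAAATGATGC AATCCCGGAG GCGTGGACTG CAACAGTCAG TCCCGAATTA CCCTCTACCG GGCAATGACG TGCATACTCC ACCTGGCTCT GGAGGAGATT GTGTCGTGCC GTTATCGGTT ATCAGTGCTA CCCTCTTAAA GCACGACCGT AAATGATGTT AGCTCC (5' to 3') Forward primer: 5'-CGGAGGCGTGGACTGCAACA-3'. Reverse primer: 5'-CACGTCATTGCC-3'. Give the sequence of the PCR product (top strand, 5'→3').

5'-CGGAGGCGTGGACTGCAACAGTCAGTCCCGAATTACCCTCTACCGGGCAATGACGTG-3'

The forward primer matches the template at positions 16–35.
Reverse complement of the reverse primer: GGCAATGACGTG. This occurs on the top strand at positions 61–72.
The product is the template from position 16 through 72 (57 bp).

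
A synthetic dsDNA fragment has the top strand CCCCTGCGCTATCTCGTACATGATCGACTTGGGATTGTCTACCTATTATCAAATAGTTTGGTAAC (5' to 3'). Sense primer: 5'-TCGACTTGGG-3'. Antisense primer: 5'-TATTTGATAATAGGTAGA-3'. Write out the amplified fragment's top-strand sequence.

The forward primer matches the template at positions 24–33.
Taking the reverse complement of TATTTGATAATAGGTAGA gives TCTACCTATTATCAAATA, found at positions 38–55 on the template; the primer anneals here to the top strand with its 3' end pointing upstream.
The product is the template from position 24 through 55 (32 bp).

5'-TCGACTTGGGATTGTCTACCTATTATCAAATA-3'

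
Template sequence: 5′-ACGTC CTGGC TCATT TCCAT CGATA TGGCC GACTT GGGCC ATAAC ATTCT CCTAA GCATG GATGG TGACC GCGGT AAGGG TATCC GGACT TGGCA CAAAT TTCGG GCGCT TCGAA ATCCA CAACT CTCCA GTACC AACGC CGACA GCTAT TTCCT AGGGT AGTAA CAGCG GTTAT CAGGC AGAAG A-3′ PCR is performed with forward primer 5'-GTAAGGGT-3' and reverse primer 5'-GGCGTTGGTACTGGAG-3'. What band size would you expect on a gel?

Scanning the template, GTAAGGGT occurs at positions 74–81; this primer anneals to the bottom strand there with its 3' end pointing downstream.
Reverse complement of the reverse primer: CTCCAGTACCAACGCC. This occurs on the top strand at positions 126–141.
Amplicon spans positions 74–141: 68 bp.

68 bp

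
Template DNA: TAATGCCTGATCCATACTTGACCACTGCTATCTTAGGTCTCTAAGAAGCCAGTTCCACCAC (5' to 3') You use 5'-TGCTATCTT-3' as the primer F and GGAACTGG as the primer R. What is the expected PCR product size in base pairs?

31 bp

Scanning the template, TGCTATCTT occurs at positions 26–34; this primer anneals to the bottom strand there with its 3' end pointing downstream.
The reverse primer's reverse complement is CCAGTTCC, which matches the template at positions 49–56.
Product length = (reverse-primer end) − (forward-primer start) + 1 = 56 − 26 + 1 = 31 bp.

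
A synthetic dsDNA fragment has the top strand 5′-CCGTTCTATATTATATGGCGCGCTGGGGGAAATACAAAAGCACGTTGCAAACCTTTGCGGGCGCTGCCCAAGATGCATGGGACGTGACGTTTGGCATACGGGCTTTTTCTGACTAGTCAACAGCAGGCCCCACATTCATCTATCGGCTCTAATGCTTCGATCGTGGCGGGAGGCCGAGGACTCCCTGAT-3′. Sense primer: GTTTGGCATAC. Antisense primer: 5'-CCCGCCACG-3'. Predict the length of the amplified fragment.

Scanning the template, GTTTGGCATAC occurs at positions 89–99; this primer anneals to the bottom strand there with its 3' end pointing downstream.
Taking the reverse complement of CCCGCCACG gives CGTGGCGGG, found at positions 162–170 on the template; the primer anneals here to the top strand with its 3' end pointing upstream.
Product length = (reverse-primer end) − (forward-primer start) + 1 = 170 − 89 + 1 = 82 bp.

82 bp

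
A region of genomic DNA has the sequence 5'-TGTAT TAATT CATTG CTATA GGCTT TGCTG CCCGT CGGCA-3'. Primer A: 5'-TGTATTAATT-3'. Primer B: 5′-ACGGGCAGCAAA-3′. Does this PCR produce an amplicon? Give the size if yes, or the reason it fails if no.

Primer A (TGTATTAATT) matches the top strand at positions 1–10; it acts as a forward primer.
Primer B's reverse complement is TTTGCTGCCCGT, matching the top strand at positions 24–35; it acts as a reverse primer.
The 3' ends face each other across positions 1–35, giving a 35 bp product.

Yes — a 35 bp product.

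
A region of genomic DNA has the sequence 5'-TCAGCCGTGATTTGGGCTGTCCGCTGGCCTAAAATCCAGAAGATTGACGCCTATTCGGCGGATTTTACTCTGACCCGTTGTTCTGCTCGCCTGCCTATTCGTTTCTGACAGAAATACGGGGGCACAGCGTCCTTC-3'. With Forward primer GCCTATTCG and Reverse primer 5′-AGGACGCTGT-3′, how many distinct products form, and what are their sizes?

The forward primer GCCTATTCG matches the top strand at positions 49–57, 93–101.
The reverse primer's reverse complement is ACAGCGTCCT, matching at positions 124–133.
Each forward site pairs with the reverse site to give a product ending at position 133: sizes 85, 41 bp.

Two products: 85 bp, 41 bp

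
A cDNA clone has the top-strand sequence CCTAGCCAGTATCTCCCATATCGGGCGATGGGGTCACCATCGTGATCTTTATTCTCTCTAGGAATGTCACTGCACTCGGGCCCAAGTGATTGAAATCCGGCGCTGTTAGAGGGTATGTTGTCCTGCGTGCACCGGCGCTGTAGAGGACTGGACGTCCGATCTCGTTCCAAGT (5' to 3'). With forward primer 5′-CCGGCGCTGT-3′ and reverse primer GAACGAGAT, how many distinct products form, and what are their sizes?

The forward primer CCGGCGCTGT matches the top strand at positions 97–106, 132–141.
The reverse primer's reverse complement is ATCTCGTTC, matching at positions 159–167.
Each forward site pairs with the reverse site to give a product ending at position 167: sizes 71, 36 bp.

Two products: 71 bp, 36 bp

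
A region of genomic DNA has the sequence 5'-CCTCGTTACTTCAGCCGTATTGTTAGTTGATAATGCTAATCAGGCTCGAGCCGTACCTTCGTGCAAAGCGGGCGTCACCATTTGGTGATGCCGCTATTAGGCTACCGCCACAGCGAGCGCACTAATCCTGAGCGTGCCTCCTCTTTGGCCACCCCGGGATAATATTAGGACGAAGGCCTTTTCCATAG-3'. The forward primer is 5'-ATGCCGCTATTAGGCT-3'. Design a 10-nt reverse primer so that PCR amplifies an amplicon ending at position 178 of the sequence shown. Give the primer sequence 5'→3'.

The forward primer binds at positions 88–103; the product's 3' end on the top strand is position 178.
The reverse primer anneals to the top strand over positions 169–178, i.e. to GACGAAGGCC.
Its sequence written 5'→3' is the reverse complement: GGCCTTCGTC.

5'-GGCCTTCGTC-3'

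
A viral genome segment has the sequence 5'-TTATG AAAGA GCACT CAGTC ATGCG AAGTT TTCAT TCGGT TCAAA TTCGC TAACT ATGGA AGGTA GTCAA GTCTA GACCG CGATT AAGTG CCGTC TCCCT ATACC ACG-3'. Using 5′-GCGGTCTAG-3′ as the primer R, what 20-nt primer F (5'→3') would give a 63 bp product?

The reverse primer's reverse complement CTAGACCGC matches the template at positions 73–81, so the product ends at position 81.
A 63 bp product then starts at position 81 − 63 + 1 = 19.
The forward primer is identical to the top strand there: TCATGCGAAGTTTTCATTCG.

5'-TCATGCGAAGTTTTCATTCG-3'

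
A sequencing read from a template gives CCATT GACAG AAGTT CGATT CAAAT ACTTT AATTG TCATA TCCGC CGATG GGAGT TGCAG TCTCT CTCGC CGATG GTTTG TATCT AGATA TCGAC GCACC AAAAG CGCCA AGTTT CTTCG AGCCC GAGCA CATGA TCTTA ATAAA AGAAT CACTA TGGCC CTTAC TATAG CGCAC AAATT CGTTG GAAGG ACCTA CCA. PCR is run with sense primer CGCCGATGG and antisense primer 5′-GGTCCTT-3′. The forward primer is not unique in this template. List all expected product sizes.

The forward primer CGCCGATGG matches the top strand at positions 43–51, 68–76.
The reverse primer's reverse complement is AAGGACC, matching at positions 187–193.
Each forward site pairs with the reverse site to give a product ending at position 193: sizes 151, 126 bp.

151 bp, 126 bp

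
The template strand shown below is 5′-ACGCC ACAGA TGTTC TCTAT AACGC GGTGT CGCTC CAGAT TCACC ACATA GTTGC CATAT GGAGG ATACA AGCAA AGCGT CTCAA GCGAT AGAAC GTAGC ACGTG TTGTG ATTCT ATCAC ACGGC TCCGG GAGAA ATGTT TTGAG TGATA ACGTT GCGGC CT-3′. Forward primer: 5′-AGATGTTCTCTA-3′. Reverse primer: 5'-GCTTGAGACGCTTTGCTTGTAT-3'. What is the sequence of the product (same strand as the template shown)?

5'-AGATGTTCTCTATAACGCGGTGTCGCTCCAGATTCACCACATAGTTGCCATATGGAGGATACAAGCAAAGCGTCTCAAGC-3'

Forward primer AGATGTTCTCTA is found on the top strand at positions 8–19.
Taking the reverse complement of GCTTGAGACGCTTTGCTTGTAT gives ATACAAGCAAAGCGTCTCAAGC, found at positions 66–87 on the template; the primer anneals here to the top strand with its 3' end pointing upstream.
The product is the template from position 8 through 87 (80 bp).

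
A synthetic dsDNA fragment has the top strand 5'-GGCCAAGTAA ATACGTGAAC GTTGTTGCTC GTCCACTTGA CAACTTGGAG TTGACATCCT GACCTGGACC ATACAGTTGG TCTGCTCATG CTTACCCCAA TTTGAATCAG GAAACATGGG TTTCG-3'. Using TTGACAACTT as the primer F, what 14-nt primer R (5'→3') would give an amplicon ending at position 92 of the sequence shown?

5'-AGCATGAGCAGACC-3'

The forward primer binds at positions 37–46; the product's 3' end on the top strand is position 92.
The reverse primer anneals to the top strand over positions 79–92, i.e. to GGTCTGCTCATGCT.
Its sequence written 5'→3' is the reverse complement: AGCATGAGCAGACC.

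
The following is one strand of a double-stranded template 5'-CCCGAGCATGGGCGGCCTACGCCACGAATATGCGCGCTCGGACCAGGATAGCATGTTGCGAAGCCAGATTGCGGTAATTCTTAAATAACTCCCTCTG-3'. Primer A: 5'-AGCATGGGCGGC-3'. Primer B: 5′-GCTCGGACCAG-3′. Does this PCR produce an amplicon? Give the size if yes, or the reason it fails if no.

Primer A (AGCATGGGCGGC) matches the top strand at positions 5–16 (3' end points downstream).
Primer B (GCTCGGACCAG) also matches the top strand directly, at positions 36–46 — its reverse complement CTGGTCCGAGC is not present.
Both primers anneal to the bottom strand with 3' ends pointing the same way, so neither can prime synthesis back toward the other.

No product — both primers anneal to the same strand and extend in the same direction.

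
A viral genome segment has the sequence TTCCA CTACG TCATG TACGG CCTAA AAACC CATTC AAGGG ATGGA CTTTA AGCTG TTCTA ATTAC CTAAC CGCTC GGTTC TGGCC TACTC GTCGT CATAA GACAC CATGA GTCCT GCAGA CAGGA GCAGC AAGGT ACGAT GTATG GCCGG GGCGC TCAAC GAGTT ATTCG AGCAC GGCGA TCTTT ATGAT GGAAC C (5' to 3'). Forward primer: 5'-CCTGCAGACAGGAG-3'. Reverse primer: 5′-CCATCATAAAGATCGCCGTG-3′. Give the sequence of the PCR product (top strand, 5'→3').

Scanning the template, CCTGCAGACAGGAG occurs at positions 113–126; this primer anneals to the bottom strand there with its 3' end pointing downstream.
Taking the reverse complement of CCATCATAAAGATCGCCGTG gives CACGGCGATCTTTATGATGG, found at positions 173–192 on the template; the primer anneals here to the top strand with its 3' end pointing upstream.
The product is the template from position 113 through 192 (80 bp).

5'-CCTGCAGACAGGAGCAGCAAGGTACGATGTATGGCCGGGGCGCTCAACGAGTTATTCGAGCACGGCGATCTTTATGATGG-3'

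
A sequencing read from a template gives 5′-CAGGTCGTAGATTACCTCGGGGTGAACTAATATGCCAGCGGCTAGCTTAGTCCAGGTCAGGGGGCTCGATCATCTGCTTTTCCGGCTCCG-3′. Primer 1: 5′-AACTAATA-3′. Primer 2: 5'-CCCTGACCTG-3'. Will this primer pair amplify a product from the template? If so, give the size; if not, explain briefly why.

Yes — a 38 bp product.

Primer 1 (AACTAATA) matches the top strand at positions 25–32; it acts as a forward primer.
Primer 2's reverse complement is CAGGTCAGGG, matching the top strand at positions 53–62; it acts as a reverse primer.
The 3' ends face each other across positions 25–62, giving a 38 bp product.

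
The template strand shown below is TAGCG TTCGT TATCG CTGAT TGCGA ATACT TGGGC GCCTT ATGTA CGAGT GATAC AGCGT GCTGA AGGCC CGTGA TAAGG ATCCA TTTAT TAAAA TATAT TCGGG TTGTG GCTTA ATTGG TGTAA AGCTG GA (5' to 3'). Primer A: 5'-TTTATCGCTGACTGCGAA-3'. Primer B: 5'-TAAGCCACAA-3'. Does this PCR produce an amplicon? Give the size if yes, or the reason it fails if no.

Primer A (TTTATCGCTGACTGCGAA) does not match the top strand, and its reverse complement TTCGCAGTCAGCGATAAA does not match either.
With no annealing site for primer A, no amplification occurs.

No product — primer A has no binding site in the template.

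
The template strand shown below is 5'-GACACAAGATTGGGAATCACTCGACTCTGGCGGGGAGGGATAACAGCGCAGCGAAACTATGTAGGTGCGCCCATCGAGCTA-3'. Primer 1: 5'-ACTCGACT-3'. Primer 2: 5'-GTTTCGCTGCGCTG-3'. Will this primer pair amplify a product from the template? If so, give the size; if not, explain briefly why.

Primer 1 (ACTCGACT) matches the top strand at positions 19–26; it acts as a forward primer.
Primer 2's reverse complement is CAGCGCAGCGAAAC, matching the top strand at positions 44–57; it acts as a reverse primer.
The 3' ends face each other across positions 19–57, giving a 39 bp product.

Yes — a 39 bp product.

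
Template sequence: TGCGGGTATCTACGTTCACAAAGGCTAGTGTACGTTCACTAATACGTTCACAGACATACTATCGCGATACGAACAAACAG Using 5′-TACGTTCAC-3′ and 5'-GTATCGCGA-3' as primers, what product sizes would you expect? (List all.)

The forward primer TACGTTCAC matches the top strand at positions 11–19, 31–39, 43–51.
The reverse primer's reverse complement is TCGCGATAC, matching at positions 62–70.
Each forward site pairs with the reverse site to give a product ending at position 70: sizes 60, 40, 28 bp.

60 bp, 40 bp, 28 bp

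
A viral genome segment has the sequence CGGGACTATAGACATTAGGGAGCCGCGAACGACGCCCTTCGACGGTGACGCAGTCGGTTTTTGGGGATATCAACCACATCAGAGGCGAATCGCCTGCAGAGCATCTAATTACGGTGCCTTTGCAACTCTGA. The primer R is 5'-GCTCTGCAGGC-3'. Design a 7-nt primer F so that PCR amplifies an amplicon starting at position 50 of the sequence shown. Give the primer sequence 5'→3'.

The reverse primer's reverse complement GCCTGCAGAGC matches the template at positions 92–102; the product starts at position 50.
The forward primer is identical to the top strand over positions 50–56: GCAGTCG.

5'-GCAGTCG-3'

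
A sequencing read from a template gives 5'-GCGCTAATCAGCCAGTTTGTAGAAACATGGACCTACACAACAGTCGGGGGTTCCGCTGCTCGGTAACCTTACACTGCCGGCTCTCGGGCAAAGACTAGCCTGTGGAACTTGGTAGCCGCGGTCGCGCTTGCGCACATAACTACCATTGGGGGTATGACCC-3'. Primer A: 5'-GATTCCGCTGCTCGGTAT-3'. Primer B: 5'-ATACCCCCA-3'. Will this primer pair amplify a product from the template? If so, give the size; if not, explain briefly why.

No product — primer A has no binding site in the template.

Primer A (GATTCCGCTGCTCGGTAT) does not match the top strand, and its reverse complement ATACCGAGCAGCGGAATC does not match either.
With no annealing site for primer A, no amplification occurs.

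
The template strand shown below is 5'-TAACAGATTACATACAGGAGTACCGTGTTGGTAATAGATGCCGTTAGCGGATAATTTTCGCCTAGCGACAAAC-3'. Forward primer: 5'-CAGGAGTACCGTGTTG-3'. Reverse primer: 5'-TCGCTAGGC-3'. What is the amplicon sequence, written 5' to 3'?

5'-CAGGAGTACCGTGTTGGTAATAGATGCCGTTAGCGGATAATTTTCGCCTAGCGA-3'

The forward primer matches the template at positions 15–30.
Reverse complement of the reverse primer: GCCTAGCGA. This occurs on the top strand at positions 60–68.
The product is the template from position 15 through 68 (54 bp).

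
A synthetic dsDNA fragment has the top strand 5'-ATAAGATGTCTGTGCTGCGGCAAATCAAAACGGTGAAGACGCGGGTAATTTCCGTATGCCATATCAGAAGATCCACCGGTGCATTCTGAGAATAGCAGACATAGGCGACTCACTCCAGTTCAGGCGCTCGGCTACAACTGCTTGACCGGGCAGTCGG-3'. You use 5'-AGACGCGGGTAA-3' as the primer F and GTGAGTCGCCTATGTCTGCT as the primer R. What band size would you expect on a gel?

Forward primer AGACGCGGGTAA is found on the top strand at positions 37–48.
Taking the reverse complement of GTGAGTCGCCTATGTCTGCT gives AGCAGACATAGGCGACTCAC, found at positions 94–113 on the template; the primer anneals here to the top strand with its 3' end pointing upstream.
The product runs from position 37 to position 113, so its length is 113 − 37 + 1 = 77 bp.

77 bp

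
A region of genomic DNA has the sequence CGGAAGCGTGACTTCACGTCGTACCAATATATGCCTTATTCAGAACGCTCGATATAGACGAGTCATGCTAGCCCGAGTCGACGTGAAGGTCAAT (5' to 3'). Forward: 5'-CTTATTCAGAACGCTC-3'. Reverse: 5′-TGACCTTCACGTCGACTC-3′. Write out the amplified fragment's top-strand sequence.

Scanning the template, CTTATTCAGAACGCTC occurs at positions 35–50; this primer anneals to the bottom strand there with its 3' end pointing downstream.
The reverse primer's reverse complement is GAGTCGACGTGAAGGTCA, which matches the template at positions 75–92.
The product is the template from position 35 through 92 (58 bp).

5'-CTTATTCAGAACGCTCGATATAGACGAGTCATGCTAGCCCGAGTCGACGTGAAGGTCA-3'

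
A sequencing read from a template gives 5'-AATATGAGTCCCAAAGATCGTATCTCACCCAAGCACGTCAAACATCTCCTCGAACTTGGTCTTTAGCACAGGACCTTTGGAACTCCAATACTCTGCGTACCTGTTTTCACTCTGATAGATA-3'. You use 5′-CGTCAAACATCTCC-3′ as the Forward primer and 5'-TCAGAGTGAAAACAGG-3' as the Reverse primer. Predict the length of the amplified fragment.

Scanning the template, CGTCAAACATCTCC occurs at positions 36–49; this primer anneals to the bottom strand there with its 3' end pointing downstream.
Reverse complement of the reverse primer: CCTGTTTTCACTCTGA. This occurs on the top strand at positions 100–115.
Product length = (reverse-primer end) − (forward-primer start) + 1 = 115 − 36 + 1 = 80 bp.

80 bp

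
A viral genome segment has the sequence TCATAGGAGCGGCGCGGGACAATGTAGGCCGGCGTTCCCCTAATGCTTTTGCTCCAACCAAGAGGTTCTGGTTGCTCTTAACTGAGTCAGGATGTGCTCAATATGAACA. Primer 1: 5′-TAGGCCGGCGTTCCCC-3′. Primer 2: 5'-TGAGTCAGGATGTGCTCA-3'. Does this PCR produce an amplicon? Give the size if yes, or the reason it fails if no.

Primer 1 (TAGGCCGGCGTTCCCC) matches the top strand at positions 25–40 (3' end points downstream).
Primer 2 (TGAGTCAGGATGTGCTCA) also matches the top strand directly, at positions 83–100 — its reverse complement TGAGCACATCCTGACTCA is not present.
Both primers anneal to the bottom strand with 3' ends pointing the same way, so neither can prime synthesis back toward the other.

No product — both primers anneal to the same strand and extend in the same direction.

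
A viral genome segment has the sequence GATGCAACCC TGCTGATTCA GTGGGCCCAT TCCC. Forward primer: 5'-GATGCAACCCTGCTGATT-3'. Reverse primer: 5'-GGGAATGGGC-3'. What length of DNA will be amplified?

Forward primer GATGCAACCCTGCTGATT is found on the top strand at positions 1–18.
The reverse primer's reverse complement is GCCCATTCCC, which matches the template at positions 25–34.
Product length = (reverse-primer end) − (forward-primer start) + 1 = 34 − 1 + 1 = 34 bp.

34 bp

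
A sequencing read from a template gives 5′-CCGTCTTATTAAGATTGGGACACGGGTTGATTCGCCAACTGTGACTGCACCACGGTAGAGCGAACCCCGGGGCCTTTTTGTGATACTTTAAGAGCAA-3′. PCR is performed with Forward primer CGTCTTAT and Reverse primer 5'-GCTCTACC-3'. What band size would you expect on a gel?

The forward primer matches the template at positions 2–9.
Taking the reverse complement of GCTCTACC gives GGTAGAGC, found at positions 54–61 on the template; the primer anneals here to the top strand with its 3' end pointing upstream.
Product length = (reverse-primer end) − (forward-primer start) + 1 = 61 − 2 + 1 = 60 bp.

60 bp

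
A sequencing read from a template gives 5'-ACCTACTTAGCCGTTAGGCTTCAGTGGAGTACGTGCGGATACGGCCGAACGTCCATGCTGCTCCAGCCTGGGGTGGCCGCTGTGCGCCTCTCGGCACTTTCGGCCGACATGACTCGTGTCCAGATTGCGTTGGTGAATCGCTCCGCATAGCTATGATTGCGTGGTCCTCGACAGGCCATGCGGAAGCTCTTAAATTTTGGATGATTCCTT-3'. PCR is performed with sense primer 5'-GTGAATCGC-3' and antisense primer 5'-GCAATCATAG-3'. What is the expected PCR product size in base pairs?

28 bp

The forward primer matches the template at positions 133–141.
The reverse primer's reverse complement is CTATGATTGC, which matches the template at positions 151–160.
The product runs from position 133 to position 160, so its length is 160 − 133 + 1 = 28 bp.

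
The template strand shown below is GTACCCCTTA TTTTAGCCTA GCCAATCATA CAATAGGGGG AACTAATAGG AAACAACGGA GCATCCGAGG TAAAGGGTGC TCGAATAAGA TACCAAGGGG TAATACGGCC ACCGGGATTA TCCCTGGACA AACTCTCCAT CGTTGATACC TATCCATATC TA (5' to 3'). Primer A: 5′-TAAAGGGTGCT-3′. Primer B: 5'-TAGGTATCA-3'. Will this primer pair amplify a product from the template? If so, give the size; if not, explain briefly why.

Primer A (TAAAGGGTGCT) matches the top strand at positions 71–81; it acts as a forward primer.
Primer B's reverse complement is TGATACCTA, matching the top strand at positions 144–152; it acts as a reverse primer.
The 3' ends face each other across positions 71–152, giving an 82 bp product.

Yes — an 82 bp product.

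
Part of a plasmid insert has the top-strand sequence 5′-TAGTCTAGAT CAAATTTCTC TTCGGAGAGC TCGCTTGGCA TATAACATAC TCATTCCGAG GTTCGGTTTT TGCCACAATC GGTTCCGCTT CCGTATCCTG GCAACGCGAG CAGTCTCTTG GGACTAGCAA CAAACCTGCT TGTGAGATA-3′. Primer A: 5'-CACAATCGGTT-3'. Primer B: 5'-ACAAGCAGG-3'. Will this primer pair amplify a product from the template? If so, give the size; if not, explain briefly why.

Yes — a 70 bp product.

Primer A (CACAATCGGTT) matches the top strand at positions 74–84; it acts as a forward primer.
Primer B's reverse complement is CCTGCTTGT, matching the top strand at positions 135–143; it acts as a reverse primer.
The 3' ends face each other across positions 74–143, giving a 70 bp product.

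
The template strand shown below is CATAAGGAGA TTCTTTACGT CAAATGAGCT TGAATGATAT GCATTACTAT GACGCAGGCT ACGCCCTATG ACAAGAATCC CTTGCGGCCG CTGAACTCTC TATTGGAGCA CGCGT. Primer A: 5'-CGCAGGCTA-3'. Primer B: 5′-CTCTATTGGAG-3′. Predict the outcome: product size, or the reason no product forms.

Primer A (CGCAGGCTA) matches the top strand at positions 53–61 (3' end points downstream).
Primer B (CTCTATTGGAG) also matches the top strand directly, at positions 98–108 — its reverse complement CTCCAATAGAG is not present.
Both primers anneal to the bottom strand with 3' ends pointing the same way, so neither can prime synthesis back toward the other.

No product — both primers anneal to the same strand and extend in the same direction.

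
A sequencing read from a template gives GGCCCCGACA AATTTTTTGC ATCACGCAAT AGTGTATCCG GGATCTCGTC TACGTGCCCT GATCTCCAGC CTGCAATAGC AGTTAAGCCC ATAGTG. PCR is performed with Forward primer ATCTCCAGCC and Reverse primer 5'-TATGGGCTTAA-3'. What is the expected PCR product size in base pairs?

32 bp

Scanning the template, ATCTCCAGCC occurs at positions 62–71; this primer anneals to the bottom strand there with its 3' end pointing downstream.
The reverse primer's reverse complement is TTAAGCCCATA, which matches the template at positions 83–93.
Product length = (reverse-primer end) − (forward-primer start) + 1 = 93 − 62 + 1 = 32 bp.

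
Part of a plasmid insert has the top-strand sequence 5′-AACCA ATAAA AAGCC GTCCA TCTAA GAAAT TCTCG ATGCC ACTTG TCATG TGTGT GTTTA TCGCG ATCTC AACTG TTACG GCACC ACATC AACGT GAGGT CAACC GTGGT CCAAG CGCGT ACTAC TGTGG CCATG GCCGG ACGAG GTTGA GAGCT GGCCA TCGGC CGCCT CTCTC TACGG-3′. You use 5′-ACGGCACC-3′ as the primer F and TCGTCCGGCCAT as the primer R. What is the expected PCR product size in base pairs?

The forward primer matches the template at positions 78–85.
Reverse complement of the reverse primer: ATGGCCGGACGA. This occurs on the top strand at positions 133–144.
Amplicon spans positions 78–144: 67 bp.

67 bp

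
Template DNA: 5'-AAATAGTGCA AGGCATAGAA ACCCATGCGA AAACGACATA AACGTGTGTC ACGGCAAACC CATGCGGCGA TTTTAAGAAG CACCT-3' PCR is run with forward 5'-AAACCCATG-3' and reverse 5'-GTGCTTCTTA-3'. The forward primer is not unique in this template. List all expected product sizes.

65 bp, 28 bp

The forward primer AAACCCATG matches the top strand at positions 19–27, 56–64.
The reverse primer's reverse complement is TAAGAAGCAC, matching at positions 74–83.
Each forward site pairs with the reverse site to give a product ending at position 83: sizes 65, 28 bp.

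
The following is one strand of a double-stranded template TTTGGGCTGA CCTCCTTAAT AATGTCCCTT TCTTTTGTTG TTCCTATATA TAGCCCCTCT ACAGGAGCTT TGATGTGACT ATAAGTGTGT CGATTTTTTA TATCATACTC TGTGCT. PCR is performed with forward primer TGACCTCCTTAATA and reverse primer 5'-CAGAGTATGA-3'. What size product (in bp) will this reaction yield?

105 bp

Forward primer TGACCTCCTTAATA is found on the top strand at positions 8–21.
Reverse complement of the reverse primer: TCATACTCTG. This occurs on the top strand at positions 103–112.
Product length = (reverse-primer end) − (forward-primer start) + 1 = 112 − 8 + 1 = 105 bp.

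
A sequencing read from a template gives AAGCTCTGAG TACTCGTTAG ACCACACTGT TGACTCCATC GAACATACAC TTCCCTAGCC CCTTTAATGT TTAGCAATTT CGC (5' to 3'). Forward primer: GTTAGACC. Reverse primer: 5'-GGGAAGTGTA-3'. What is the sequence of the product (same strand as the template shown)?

5'-GTTAGACCACACTGTTGACTCCATCGAACATACACTTCCC-3'

Scanning the template, GTTAGACC occurs at positions 16–23; this primer anneals to the bottom strand there with its 3' end pointing downstream.
Reverse complement of the reverse primer: TACACTTCCC. This occurs on the top strand at positions 46–55.
The product is the template from position 16 through 55 (40 bp).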